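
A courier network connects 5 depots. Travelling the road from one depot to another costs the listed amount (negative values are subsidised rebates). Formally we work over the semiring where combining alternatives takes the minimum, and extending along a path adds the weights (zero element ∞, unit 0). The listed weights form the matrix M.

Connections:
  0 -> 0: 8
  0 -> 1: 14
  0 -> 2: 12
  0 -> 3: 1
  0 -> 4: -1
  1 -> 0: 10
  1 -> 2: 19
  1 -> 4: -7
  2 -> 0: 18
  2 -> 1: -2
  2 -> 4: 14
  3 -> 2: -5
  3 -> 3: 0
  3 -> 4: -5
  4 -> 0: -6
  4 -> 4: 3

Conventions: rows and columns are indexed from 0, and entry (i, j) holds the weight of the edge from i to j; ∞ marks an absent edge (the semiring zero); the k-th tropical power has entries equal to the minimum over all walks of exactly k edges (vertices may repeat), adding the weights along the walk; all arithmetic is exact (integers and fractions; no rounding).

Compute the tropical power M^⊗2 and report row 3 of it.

M^⊗2:
  [-7, 10, -4, 1, -4]
  [-13, 17, 22, 11, -4]
  [8, 32, 17, 19, -9]
  [-11, -7, -5, 0, -5]
  [-3, 8, 6, -5, -7]
Answer: row 3 of M^⊗2 = [-11, -7, -5, 0, -5]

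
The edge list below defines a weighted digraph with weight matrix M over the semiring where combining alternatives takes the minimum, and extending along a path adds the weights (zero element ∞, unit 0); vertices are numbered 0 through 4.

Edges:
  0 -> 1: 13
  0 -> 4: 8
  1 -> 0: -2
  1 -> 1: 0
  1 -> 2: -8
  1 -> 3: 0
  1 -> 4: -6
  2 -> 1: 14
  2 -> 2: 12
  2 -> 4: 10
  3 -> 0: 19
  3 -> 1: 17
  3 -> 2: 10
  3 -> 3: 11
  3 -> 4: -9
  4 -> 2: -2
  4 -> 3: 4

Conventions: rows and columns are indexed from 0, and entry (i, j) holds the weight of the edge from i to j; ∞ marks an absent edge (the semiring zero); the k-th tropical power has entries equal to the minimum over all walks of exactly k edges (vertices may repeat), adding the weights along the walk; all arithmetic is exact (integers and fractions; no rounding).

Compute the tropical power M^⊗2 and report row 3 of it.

M^⊗2:
  [11, 13, 5, 12, 7]
  [-2, 0, -8, -2, -9]
  [12, 14, 6, 14, 8]
  [15, 17, -11, -5, 2]
  [23, 12, 10, 15, -5]
Answer: row 3 of M^⊗2 = [15, 17, -11, -5, 2]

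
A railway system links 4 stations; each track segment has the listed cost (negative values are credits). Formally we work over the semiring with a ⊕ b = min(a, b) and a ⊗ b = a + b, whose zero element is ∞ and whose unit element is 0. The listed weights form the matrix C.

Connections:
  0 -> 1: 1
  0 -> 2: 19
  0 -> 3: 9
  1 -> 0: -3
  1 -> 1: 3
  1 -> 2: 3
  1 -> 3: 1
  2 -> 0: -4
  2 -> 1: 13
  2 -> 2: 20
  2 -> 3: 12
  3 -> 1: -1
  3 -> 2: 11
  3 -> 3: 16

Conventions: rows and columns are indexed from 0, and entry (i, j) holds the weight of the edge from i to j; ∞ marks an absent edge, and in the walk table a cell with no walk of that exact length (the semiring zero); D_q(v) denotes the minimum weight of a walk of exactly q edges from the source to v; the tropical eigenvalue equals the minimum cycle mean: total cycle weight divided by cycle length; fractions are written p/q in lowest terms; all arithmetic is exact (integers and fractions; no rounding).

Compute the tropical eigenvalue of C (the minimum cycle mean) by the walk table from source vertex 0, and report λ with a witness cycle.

q=0: [0, ∞, ∞, ∞]
q=1: [∞, 1, 19, 9]
q=2: [-2, 4, 4, 2]
q=3: [0, -1, 7, 5]
q=4: [-4, 1, 2, 0]
Optimal cycle mean attained by: cycle 0->1->0, total 1 + (-3), length 2.
Answer: λ = -1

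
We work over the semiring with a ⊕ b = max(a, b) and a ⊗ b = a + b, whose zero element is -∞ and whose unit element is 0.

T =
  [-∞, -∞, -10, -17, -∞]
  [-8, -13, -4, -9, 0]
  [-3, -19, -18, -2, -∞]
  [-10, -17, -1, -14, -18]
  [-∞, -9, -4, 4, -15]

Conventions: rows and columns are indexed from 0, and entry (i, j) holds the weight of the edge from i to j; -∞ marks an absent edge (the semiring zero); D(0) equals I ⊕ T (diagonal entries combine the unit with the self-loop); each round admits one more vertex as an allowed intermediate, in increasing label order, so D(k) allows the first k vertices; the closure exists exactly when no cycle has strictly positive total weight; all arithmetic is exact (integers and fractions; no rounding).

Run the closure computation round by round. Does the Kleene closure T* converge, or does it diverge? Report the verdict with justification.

D(0):
  [0, -∞, -10, -17, -∞]
  [-8, 0, -4, -9, 0]
  [-3, -19, 0, -2, -∞]
  [-10, -17, -1, 0, -18]
  [-∞, -9, -4, 4, 0]
D(1):
  [0, -∞, -10, -17, -∞]
  [-8, 0, -4, -9, 0]
  [-3, -19, 0, -2, -∞]
  [-10, -17, -1, 0, -18]
  [-∞, -9, -4, 4, 0]
D(2):
  [0, -∞, -10, -17, -∞]
  [-8, 0, -4, -9, 0]
  [-3, -19, 0, -2, -19]
  [-10, -17, -1, 0, -17]
  [-17, -9, -4, 4, 0]
D(3):
  [0, -29, -10, -12, -29]
  [-7, 0, -4, -6, 0]
  [-3, -19, 0, -2, -19]
  [-4, -17, -1, 0, -17]
  [-7, -9, -4, 4, 0]
D(4):
  [0, -29, -10, -12, -29]
  [-7, 0, -4, -6, 0]
  [-3, -19, 0, -2, -19]
  [-4, -17, -1, 0, -17]
  [0, -9, 3, 4, 0]
D(5):
  [0, -29, -10, -12, -29]
  [0, 0, 3, 4, 0]
  [-3, -19, 0, -2, -19]
  [-4, -17, -1, 0, -17]
  [0, -9, 3, 4, 0]
Key observation: every diagonal entry stays at the unit through all rounds, so no improving cycle exists.
Answer: CONVERGES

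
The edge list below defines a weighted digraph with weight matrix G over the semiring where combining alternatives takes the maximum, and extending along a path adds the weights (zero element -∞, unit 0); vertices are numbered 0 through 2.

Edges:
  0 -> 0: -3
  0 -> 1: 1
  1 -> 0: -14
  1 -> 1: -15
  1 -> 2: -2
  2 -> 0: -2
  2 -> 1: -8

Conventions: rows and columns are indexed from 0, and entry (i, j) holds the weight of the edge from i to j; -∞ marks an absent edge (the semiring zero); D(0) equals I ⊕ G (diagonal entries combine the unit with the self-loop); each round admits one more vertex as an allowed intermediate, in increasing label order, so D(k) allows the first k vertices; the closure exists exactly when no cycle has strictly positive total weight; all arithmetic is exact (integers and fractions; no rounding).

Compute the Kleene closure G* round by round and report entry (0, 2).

D(0):
  [0, 1, -∞]
  [-14, 0, -2]
  [-2, -8, 0]
D(1):
  [0, 1, -∞]
  [-14, 0, -2]
  [-2, -1, 0]
D(2):
  [0, 1, -1]
  [-14, 0, -2]
  [-2, -1, 0]
D(3):
  [0, 1, -1]
  [-4, 0, -2]
  [-2, -1, 0]
Answer: G*[0][2] = -1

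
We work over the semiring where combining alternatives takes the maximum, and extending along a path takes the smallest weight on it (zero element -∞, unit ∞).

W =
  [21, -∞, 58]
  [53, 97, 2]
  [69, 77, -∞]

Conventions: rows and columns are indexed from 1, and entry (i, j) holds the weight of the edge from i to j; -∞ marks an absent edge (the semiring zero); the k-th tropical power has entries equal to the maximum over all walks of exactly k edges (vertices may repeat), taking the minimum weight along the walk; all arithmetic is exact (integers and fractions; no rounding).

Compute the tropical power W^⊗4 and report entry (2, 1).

W^⊗2:
  [58, 58, 21]
  [53, 97, 53]
  [53, 77, 58]
W^⊗3:
  [53, 58, 58]
  [53, 97, 53]
  [58, 77, 53]
W^⊗4:
  [58, 58, 53]
  [53, 97, 53]
  [53, 77, 58]
Key observation: the optimum is the walk 2->1->3->2->1, with weight 53 min 58 min 77 min 53 = 53.
Optimal value attained by: walk 2->1->3->2->1.
Answer: (W^⊗4)[2][1] = 53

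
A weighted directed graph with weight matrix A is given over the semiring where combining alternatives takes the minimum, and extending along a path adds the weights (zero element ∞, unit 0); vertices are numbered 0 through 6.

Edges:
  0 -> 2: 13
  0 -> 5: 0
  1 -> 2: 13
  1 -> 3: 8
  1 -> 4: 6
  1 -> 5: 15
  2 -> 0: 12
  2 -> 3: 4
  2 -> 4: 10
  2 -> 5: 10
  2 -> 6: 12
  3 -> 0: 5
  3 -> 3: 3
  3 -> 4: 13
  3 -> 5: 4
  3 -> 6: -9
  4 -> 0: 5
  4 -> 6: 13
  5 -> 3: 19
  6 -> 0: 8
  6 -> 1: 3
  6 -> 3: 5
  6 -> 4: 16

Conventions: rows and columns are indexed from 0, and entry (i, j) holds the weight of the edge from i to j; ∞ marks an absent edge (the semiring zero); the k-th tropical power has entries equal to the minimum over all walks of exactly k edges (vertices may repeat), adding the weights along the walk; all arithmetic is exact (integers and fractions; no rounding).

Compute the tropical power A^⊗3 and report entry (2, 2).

A^⊗2:
  [25, ∞, ∞, 17, 23, 23, 25]
  [11, ∞, ∞, 11, 21, 12, -1]
  [9, 15, 25, 7, 17, 8, -5]
  [-1, -6, 18, -4, 7, 5, -6]
  [21, 16, 18, 18, 29, 5, ∞]
  [24, ∞, ∞, 22, 32, 23, 10]
  [10, ∞, 16, 8, 9, 8, -4]
A^⊗3:
  [22, 28, 38, 20, 30, 21, 8]
  [7, 2, 24, 4, 15, 11, 2]
  [3, -2, 22, 0, 11, 9, -2]
  [1, -3, 7, -1, 0, -1, -13]
  [23, ∞, 29, 21, 22, 21, 9]
  [18, 13, 37, 15, 26, 24, 13]
  [4, -1, 23, 1, 12, 10, -1]
Key observation: the optimum is the walk 2->3->0->2, with weight 4 + 5 + 13 = 22.
Optimal value attained by: walk 2->3->0->2.
Answer: (A^⊗3)[2][2] = 22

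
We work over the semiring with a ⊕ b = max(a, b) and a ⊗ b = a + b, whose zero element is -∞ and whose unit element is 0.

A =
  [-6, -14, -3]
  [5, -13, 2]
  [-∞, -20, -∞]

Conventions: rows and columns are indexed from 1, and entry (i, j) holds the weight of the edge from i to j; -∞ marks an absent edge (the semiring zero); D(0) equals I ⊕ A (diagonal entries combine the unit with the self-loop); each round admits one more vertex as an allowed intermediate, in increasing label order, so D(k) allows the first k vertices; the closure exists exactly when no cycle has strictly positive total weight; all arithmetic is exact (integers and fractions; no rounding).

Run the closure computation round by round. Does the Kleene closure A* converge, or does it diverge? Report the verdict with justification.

D(0):
  [0, -14, -3]
  [5, 0, 2]
  [-∞, -20, 0]
D(1):
  [0, -14, -3]
  [5, 0, 2]
  [-∞, -20, 0]
D(2):
  [0, -14, -3]
  [5, 0, 2]
  [-15, -20, 0]
D(3):
  [0, -14, -3]
  [5, 0, 2]
  [-15, -20, 0]
Key observation: every diagonal entry stays at the unit through all rounds, so no improving cycle exists.
Answer: CONVERGES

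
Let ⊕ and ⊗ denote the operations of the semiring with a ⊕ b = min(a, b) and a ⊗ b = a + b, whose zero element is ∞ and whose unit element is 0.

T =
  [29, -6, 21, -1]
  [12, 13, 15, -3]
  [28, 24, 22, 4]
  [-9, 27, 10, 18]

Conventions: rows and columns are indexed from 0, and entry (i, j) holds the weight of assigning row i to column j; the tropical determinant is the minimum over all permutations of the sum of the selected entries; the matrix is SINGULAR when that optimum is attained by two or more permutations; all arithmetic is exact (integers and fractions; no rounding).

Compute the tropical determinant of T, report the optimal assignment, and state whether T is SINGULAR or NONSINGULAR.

σ = (0, 1, 2, 3): 29 + 13 + 22 + 18 = 82
σ = (0, 1, 3, 2): 29 + 13 + 4 + 10 = 56
σ = (0, 2, 1, 3): 29 + 15 + 24 + 18 = 86
σ = (0, 2, 3, 1): 29 + 15 + 4 + 27 = 75
σ = (0, 3, 1, 2): 29 + (-3) + 24 + 10 = 60
σ = (0, 3, 2, 1): 29 + (-3) + 22 + 27 = 75
σ = (1, 0, 2, 3): (-6) + 12 + 22 + 18 = 46
σ = (1, 0, 3, 2): (-6) + 12 + 4 + 10 = 20
σ = (1, 2, 0, 3): (-6) + 15 + 28 + 18 = 55
σ = (1, 2, 3, 0): (-6) + 15 + 4 + (-9) = 4
σ = (1, 3, 0, 2): (-6) + (-3) + 28 + 10 = 29
σ = (1, 3, 2, 0): (-6) + (-3) + 22 + (-9) = 4
σ = (2, 0, 1, 3): 21 + 12 + 24 + 18 = 75
σ = (2, 0, 3, 1): 21 + 12 + 4 + 27 = 64
σ = (2, 1, 0, 3): 21 + 13 + 28 + 18 = 80
σ = (2, 1, 3, 0): 21 + 13 + 4 + (-9) = 29
σ = (2, 3, 0, 1): 21 + (-3) + 28 + 27 = 73
σ = (2, 3, 1, 0): 21 + (-3) + 24 + (-9) = 33
σ = (3, 0, 1, 2): (-1) + 12 + 24 + 10 = 45
σ = (3, 0, 2, 1): (-1) + 12 + 22 + 27 = 60
σ = (3, 1, 0, 2): (-1) + 13 + 28 + 10 = 50
σ = (3, 1, 2, 0): (-1) + 13 + 22 + (-9) = 25
σ = (3, 2, 0, 1): (-1) + 15 + 28 + 27 = 69
σ = (3, 2, 1, 0): (-1) + 15 + 24 + (-9) = 29
Optimal value attained by: σ = (1, 2, 3, 0).
Answer: det⊕(T) = 4; verdict: SINGULAR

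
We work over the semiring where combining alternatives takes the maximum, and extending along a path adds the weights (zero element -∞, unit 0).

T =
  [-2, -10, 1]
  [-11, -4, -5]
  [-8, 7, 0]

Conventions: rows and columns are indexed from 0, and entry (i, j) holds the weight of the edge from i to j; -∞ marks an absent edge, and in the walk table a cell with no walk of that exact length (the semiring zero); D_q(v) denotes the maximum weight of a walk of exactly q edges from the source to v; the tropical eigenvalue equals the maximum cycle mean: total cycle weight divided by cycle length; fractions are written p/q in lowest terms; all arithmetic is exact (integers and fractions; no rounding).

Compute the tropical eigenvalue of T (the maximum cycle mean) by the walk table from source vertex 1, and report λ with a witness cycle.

q=0: [-∞, 0, -∞]
q=1: [-11, -4, -5]
q=2: [-13, 2, -5]
q=3: [-9, 2, -3]
Optimal cycle mean attained by: cycle 1->2->1, total (-5) + 7, length 2.
Answer: λ = 1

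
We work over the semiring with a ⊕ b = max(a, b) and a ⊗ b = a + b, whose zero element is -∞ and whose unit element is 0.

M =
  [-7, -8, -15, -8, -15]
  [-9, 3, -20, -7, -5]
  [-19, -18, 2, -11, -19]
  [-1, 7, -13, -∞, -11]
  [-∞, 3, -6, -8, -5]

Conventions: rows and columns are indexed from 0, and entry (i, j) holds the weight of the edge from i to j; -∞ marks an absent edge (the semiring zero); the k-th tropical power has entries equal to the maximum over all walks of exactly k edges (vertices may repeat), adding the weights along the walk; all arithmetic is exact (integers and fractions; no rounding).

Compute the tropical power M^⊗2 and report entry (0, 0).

M^⊗2:
  [-9, -1, -13, -15, -13]
  [-6, 6, -11, -4, -2]
  [-12, -4, 4, -9, -17]
  [-2, 10, -11, 0, 2]
  [-6, 6, -4, -4, -2]
Key observation: the optimum is the walk 0->3->0, with weight (-8) + (-1) = -9.
Optimal value attained by: walk 0->3->0.
Answer: (M^⊗2)[0][0] = -9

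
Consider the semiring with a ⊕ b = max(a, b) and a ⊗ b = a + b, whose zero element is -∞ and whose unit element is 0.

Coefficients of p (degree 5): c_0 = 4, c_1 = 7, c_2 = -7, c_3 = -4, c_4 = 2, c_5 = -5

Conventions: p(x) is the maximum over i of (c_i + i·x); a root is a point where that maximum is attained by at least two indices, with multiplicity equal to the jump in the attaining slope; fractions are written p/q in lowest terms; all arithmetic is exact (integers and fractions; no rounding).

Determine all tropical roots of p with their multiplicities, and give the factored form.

hull edge (i=0, c=4) to (i=1, c=7): slope 3, span 1
hull edge (i=1, c=7) to (i=4, c=2): slope -5/3, span 3
hull edge (i=4, c=2) to (i=5, c=-5): slope -7, span 1
Factored form: p(x) = -5 ⊗ (x ⊕ (-3)) ⊗ (x ⊕ 5/3) ⊗ (x ⊕ 5/3) ⊗ (x ⊕ 5/3) ⊗ (x ⊕ 7)
Answer: roots = -3 (mult 1), 5/3 (mult 3), 7 (mult 1)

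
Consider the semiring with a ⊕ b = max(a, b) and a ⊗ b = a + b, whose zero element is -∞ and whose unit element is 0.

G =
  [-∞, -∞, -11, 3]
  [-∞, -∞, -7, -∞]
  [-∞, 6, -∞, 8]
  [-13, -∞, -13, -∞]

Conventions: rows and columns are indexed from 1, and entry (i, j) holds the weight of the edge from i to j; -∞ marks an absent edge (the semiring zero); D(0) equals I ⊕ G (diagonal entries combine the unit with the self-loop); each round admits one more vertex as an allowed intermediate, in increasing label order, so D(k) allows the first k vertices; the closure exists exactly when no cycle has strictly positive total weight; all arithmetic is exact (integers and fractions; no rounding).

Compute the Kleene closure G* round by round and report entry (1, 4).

D(0):
  [0, -∞, -11, 3]
  [-∞, 0, -7, -∞]
  [-∞, 6, 0, 8]
  [-13, -∞, -13, 0]
D(1):
  [0, -∞, -11, 3]
  [-∞, 0, -7, -∞]
  [-∞, 6, 0, 8]
  [-13, -∞, -13, 0]
D(2):
  [0, -∞, -11, 3]
  [-∞, 0, -7, -∞]
  [-∞, 6, 0, 8]
  [-13, -∞, -13, 0]
D(3):
  [0, -5, -11, 3]
  [-∞, 0, -7, 1]
  [-∞, 6, 0, 8]
  [-13, -7, -13, 0]
D(4):
  [0, -4, -10, 3]
  [-12, 0, -7, 1]
  [-5, 6, 0, 8]
  [-13, -7, -13, 0]
Answer: G*[1][4] = 3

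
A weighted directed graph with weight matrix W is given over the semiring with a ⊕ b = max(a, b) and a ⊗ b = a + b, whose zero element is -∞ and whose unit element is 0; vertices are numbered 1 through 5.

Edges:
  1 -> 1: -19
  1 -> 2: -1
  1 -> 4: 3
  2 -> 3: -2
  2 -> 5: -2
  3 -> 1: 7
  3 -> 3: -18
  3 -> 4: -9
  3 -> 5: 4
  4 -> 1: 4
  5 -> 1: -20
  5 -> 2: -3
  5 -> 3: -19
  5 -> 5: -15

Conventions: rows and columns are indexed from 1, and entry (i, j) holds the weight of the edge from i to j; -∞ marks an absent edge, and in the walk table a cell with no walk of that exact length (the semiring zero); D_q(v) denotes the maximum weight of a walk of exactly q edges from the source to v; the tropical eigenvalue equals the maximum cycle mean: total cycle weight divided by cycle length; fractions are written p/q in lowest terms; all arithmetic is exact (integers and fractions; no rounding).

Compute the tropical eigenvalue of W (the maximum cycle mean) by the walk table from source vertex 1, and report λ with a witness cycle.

q=0: [0, -∞, -∞, -∞, -∞]
q=1: [-19, -1, -∞, 3, -∞]
q=2: [7, -20, -3, -16, -3]
q=3: [4, 6, -21, 10, 1]
q=4: [14, 3, 4, 7, 4]
q=5: [11, 13, 1, 17, 8]
Optimal cycle mean attained by: cycle 1->4->1, total 3 + 4, length 2.
Answer: λ = 7/2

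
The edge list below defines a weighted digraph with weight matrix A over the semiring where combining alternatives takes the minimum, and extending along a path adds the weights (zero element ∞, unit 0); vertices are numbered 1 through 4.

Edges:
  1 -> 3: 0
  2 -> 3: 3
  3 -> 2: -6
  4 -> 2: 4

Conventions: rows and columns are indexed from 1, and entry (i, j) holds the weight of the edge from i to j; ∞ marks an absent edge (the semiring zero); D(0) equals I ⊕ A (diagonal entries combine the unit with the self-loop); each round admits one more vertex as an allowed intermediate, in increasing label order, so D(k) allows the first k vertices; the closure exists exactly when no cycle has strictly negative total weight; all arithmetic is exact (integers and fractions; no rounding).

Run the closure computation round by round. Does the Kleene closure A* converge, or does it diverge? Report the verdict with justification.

D(0):
  [0, ∞, 0, ∞]
  [∞, 0, 3, ∞]
  [∞, -6, 0, ∞]
  [∞, 4, ∞, 0]
D(1):
  [0, ∞, 0, ∞]
  [∞, 0, 3, ∞]
  [∞, -6, 0, ∞]
  [∞, 4, ∞, 0]
Detection: at round 2, diagonal entry (3, 3) turns strictly negative.
Key observation: the cycle 3->2->3 has total weight (-6) + 3, which is strictly negative.
Answer: DIVERGES — negative cycle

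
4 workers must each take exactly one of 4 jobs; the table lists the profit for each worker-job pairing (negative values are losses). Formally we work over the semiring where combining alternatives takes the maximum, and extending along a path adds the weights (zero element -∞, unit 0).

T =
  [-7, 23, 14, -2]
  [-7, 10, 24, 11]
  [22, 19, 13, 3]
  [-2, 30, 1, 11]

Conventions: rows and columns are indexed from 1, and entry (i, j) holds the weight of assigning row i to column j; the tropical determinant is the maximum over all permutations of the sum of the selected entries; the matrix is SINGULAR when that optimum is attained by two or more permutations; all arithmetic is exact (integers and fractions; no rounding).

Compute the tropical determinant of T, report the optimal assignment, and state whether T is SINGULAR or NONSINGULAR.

σ = (1, 2, 3, 4): (-7) + 10 + 13 + 11 = 27
σ = (1, 2, 4, 3): (-7) + 10 + 3 + 1 = 7
σ = (1, 3, 2, 4): (-7) + 24 + 19 + 11 = 47
σ = (1, 3, 4, 2): (-7) + 24 + 3 + 30 = 50
σ = (1, 4, 2, 3): (-7) + 11 + 19 + 1 = 24
σ = (1, 4, 3, 2): (-7) + 11 + 13 + 30 = 47
σ = (2, 1, 3, 4): 23 + (-7) + 13 + 11 = 40
σ = (2, 1, 4, 3): 23 + (-7) + 3 + 1 = 20
σ = (2, 3, 1, 4): 23 + 24 + 22 + 11 = 80
σ = (2, 3, 4, 1): 23 + 24 + 3 + (-2) = 48
σ = (2, 4, 1, 3): 23 + 11 + 22 + 1 = 57
σ = (2, 4, 3, 1): 23 + 11 + 13 + (-2) = 45
σ = (3, 1, 2, 4): 14 + (-7) + 19 + 11 = 37
σ = (3, 1, 4, 2): 14 + (-7) + 3 + 30 = 40
σ = (3, 2, 1, 4): 14 + 10 + 22 + 11 = 57
σ = (3, 2, 4, 1): 14 + 10 + 3 + (-2) = 25
σ = (3, 4, 1, 2): 14 + 11 + 22 + 30 = 77
σ = (3, 4, 2, 1): 14 + 11 + 19 + (-2) = 42
σ = (4, 1, 2, 3): (-2) + (-7) + 19 + 1 = 11
σ = (4, 1, 3, 2): (-2) + (-7) + 13 + 30 = 34
σ = (4, 2, 1, 3): (-2) + 10 + 22 + 1 = 31
σ = (4, 2, 3, 1): (-2) + 10 + 13 + (-2) = 19
σ = (4, 3, 1, 2): (-2) + 24 + 22 + 30 = 74
σ = (4, 3, 2, 1): (-2) + 24 + 19 + (-2) = 39
Optimal value attained by: σ = (2, 3, 1, 4).
Answer: det⊕(T) = 80; verdict: NONSINGULAR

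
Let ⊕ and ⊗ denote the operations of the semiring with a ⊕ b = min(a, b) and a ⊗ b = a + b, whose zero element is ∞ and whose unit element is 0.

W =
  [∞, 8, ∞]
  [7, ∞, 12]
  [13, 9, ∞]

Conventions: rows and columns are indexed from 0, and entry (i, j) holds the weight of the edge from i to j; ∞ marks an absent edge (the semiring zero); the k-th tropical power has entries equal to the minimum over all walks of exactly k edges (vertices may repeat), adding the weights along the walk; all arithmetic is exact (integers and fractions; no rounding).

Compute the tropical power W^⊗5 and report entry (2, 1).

W^⊗2:
  [15, ∞, 20]
  [25, 15, ∞]
  [16, 21, 21]
W^⊗3:
  [33, 23, ∞]
  [22, 33, 27]
  [28, 24, 33]
W^⊗4:
  [30, 41, 35]
  [40, 30, 45]
  [31, 36, 36]
W^⊗5:
  [48, 38, 53]
  [37, 48, 42]
  [43, 39, 48]
Key observation: the optimum is the walk 2->1->0->1->0->1, with weight 9 + 7 + 8 + 7 + 8 = 39.
Optimal value attained by: walk 2->1->0->1->0->1.
Answer: (W^⊗5)[2][1] = 39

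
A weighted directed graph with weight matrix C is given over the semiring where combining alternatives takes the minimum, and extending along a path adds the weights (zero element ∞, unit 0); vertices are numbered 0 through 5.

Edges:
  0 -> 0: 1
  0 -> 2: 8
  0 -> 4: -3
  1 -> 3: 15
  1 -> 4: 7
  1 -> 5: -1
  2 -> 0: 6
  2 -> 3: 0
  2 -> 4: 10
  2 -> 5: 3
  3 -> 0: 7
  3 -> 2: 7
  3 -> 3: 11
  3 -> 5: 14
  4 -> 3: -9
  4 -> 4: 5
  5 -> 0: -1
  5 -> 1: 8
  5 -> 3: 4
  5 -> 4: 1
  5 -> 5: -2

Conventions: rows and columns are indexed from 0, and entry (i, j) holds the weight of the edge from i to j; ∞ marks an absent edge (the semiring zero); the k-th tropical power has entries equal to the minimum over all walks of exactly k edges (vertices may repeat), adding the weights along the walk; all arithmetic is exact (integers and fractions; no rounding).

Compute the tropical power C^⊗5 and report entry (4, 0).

C^⊗2:
  [2, ∞, 9, -12, -2, 11]
  [-2, 7, 22, -2, 0, -3]
  [2, 11, 7, 1, 3, 1]
  [8, 22, 15, 7, 4, 10]
  [-2, ∞, -2, -4, 10, 5]
  [-3, 6, 7, -8, -4, -4]
C^⊗3:
  [-5, 19, -5, -11, -1, 2]
  [-4, 5, 5, -9, -5, -5]
  [0, 9, 8, -6, -1, -1]
  [9, 18, 14, -5, 5, 8]
  [-1, 13, 3, -2, -5, 1]
  [-5, 4, -1, -13, -6, -6]
C^⊗4:
  [-4, 10, -4, -10, -8, -2]
  [-6, 3, -2, -14, -7, -7]
  [-2, 7, 1, -10, -3, -3]
  [2, 16, 2, -4, 6, 6]
  [0, 9, 5, -14, -4, -1]
  [-7, 2, -6, -15, -8, -8]
C^⊗5:
  [-3, 6, -3, -17, -7, -4]
  [-8, 1, -7, -16, -9, -9]
  [-4, 5, -3, -12, -5, -5]
  [3, 14, 3, -3, -1, 4]
  [-7, 7, -7, -13, -3, -3]
  [-9, 0, -8, -17, -10, -10]
Key observation: the optimum is the walk 4->3->0->4->3->0, with weight (-9) + 7 + (-3) + (-9) + 7 = -7.
Optimal value attained by: walk 4->3->0->4->3->0.
Answer: (C^⊗5)[4][0] = -7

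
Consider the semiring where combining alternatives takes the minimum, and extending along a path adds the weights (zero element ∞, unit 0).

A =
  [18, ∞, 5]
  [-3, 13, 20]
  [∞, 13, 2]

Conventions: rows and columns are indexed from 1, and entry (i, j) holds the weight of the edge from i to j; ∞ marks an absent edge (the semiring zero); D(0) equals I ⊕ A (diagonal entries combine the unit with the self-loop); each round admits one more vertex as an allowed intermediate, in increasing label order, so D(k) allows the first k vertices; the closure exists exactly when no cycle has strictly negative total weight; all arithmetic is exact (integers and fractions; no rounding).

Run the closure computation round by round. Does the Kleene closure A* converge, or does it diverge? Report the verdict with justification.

D(0):
  [0, ∞, 5]
  [-3, 0, 20]
  [∞, 13, 0]
D(1):
  [0, ∞, 5]
  [-3, 0, 2]
  [∞, 13, 0]
D(2):
  [0, ∞, 5]
  [-3, 0, 2]
  [10, 13, 0]
D(3):
  [0, 18, 5]
  [-3, 0, 2]
  [10, 13, 0]
Key observation: every diagonal entry stays at the unit through all rounds, so no improving cycle exists.
Answer: CONVERGES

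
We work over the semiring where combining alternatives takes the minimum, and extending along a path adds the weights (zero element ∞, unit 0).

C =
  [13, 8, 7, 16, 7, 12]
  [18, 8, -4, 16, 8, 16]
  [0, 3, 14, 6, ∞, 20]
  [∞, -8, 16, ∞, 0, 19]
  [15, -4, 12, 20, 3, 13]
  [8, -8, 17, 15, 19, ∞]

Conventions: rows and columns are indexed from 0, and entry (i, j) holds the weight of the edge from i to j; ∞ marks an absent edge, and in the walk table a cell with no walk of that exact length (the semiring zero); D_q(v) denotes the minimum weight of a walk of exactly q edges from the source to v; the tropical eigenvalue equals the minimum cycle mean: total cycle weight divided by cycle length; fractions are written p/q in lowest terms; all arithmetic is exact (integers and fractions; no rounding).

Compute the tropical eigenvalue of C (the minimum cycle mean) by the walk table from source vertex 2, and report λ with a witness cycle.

q=0: [∞, ∞, 0, ∞, ∞, ∞]
q=1: [0, 3, 14, 6, ∞, 20]
q=2: [13, -2, -1, 16, 6, 12]
q=3: [-1, 2, -6, 5, 6, 14]
q=4: [-6, -3, -2, 0, 5, 11]
q=5: [-2, -8, -7, 4, 0, 6]
q=6: [-7, -4, -12, -1, 0, 8]
Optimal cycle mean attained by: cycle 1->2->3->1, total (-4) + 6 + (-8), length 3.
Answer: λ = -2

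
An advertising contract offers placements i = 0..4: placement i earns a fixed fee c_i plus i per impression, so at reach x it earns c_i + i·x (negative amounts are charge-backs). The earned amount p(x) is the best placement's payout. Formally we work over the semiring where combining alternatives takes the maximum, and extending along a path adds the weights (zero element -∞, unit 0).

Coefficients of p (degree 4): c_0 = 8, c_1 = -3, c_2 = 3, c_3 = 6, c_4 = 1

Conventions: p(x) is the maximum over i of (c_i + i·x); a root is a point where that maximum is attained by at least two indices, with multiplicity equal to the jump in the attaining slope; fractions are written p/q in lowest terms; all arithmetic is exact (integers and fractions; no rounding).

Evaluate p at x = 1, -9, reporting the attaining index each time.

p(1) = max(8+0·1=8, -3+1·1=-2, 3+2·1=5, 6+3·1=9, 1+4·1=5) = 9 (attained by i=3)
p(-9) = max(8+0·(-9)=8, -3+1·(-9)=-12, 3+2·(-9)=-15, 6+3·(-9)=-21, 1+4·(-9)=-35) = 8 (attained by i=0)
Answer: p(1) = 9; p(-9) = 8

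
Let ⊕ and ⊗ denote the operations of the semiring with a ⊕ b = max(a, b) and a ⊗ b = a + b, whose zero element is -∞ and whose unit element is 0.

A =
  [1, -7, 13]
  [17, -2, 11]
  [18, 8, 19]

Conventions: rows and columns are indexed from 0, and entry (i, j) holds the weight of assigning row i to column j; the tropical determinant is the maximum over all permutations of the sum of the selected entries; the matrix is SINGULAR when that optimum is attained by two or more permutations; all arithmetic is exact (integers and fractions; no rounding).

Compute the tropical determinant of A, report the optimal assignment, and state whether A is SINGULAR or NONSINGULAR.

σ = (0, 1, 2): 1 + (-2) + 19 = 18
σ = (0, 2, 1): 1 + 11 + 8 = 20
σ = (1, 0, 2): (-7) + 17 + 19 = 29
σ = (1, 2, 0): (-7) + 11 + 18 = 22
σ = (2, 0, 1): 13 + 17 + 8 = 38
σ = (2, 1, 0): 13 + (-2) + 18 = 29
Optimal value attained by: σ = (2, 0, 1).
Answer: det⊕(A) = 38; verdict: NONSINGULAR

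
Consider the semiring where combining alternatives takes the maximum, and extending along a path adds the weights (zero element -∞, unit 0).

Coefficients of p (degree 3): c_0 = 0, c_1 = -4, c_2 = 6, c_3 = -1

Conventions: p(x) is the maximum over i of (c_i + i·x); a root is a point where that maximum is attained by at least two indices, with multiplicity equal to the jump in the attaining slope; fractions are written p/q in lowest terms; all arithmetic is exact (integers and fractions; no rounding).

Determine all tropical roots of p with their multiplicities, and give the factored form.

hull edge (i=0, c=0) to (i=2, c=6): slope 3, span 2
hull edge (i=2, c=6) to (i=3, c=-1): slope -7, span 1
Factored form: p(x) = -1 ⊗ (x ⊕ (-3)) ⊗ (x ⊕ (-3)) ⊗ (x ⊕ 7)
Answer: roots = -3 (mult 2), 7 (mult 1)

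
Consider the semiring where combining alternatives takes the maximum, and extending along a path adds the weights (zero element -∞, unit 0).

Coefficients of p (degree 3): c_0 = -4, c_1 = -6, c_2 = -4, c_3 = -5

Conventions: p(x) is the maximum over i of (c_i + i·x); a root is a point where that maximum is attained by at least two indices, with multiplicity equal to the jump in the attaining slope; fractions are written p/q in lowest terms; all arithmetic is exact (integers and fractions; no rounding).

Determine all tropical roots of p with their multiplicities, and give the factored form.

hull edge (i=0, c=-4) to (i=2, c=-4): slope 0, span 2
hull edge (i=2, c=-4) to (i=3, c=-5): slope -1, span 1
Factored form: p(x) = -5 ⊗ (x ⊕ 0) ⊗ (x ⊕ 0) ⊗ (x ⊕ 1)
Answer: roots = 0 (mult 2), 1 (mult 1)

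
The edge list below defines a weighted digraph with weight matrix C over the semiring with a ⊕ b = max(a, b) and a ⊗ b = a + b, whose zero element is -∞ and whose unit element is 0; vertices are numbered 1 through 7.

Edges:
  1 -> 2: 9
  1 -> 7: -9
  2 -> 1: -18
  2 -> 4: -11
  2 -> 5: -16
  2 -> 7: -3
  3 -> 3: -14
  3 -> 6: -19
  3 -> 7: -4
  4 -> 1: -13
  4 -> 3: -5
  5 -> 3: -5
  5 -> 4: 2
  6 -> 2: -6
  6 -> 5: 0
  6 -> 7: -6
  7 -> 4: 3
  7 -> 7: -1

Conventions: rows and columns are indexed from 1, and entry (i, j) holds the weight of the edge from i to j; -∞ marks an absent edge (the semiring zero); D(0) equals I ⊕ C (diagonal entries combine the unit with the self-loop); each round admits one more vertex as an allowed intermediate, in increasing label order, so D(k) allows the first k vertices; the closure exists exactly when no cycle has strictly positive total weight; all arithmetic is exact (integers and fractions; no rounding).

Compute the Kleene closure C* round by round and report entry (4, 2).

D(0):
  [0, 9, -∞, -∞, -∞, -∞, -9]
  [-18, 0, -∞, -11, -16, -∞, -3]
  [-∞, -∞, 0, -∞, -∞, -19, -4]
  [-13, -∞, -5, 0, -∞, -∞, -∞]
  [-∞, -∞, -5, 2, 0, -∞, -∞]
  [-∞, -6, -∞, -∞, 0, 0, -6]
  [-∞, -∞, -∞, 3, -∞, -∞, 0]
D(1):
  [0, 9, -∞, -∞, -∞, -∞, -9]
  [-18, 0, -∞, -11, -16, -∞, -3]
  [-∞, -∞, 0, -∞, -∞, -19, -4]
  [-13, -4, -5, 0, -∞, -∞, -22]
  [-∞, -∞, -5, 2, 0, -∞, -∞]
  [-∞, -6, -∞, -∞, 0, 0, -6]
  [-∞, -∞, -∞, 3, -∞, -∞, 0]
D(2):
  [0, 9, -∞, -2, -7, -∞, 6]
  [-18, 0, -∞, -11, -16, -∞, -3]
  [-∞, -∞, 0, -∞, -∞, -19, -4]
  [-13, -4, -5, 0, -20, -∞, -7]
  [-∞, -∞, -5, 2, 0, -∞, -∞]
  [-24, -6, -∞, -17, 0, 0, -6]
  [-∞, -∞, -∞, 3, -∞, -∞, 0]
D(3):
  [0, 9, -∞, -2, -7, -∞, 6]
  [-18, 0, -∞, -11, -16, -∞, -3]
  [-∞, -∞, 0, -∞, -∞, -19, -4]
  [-13, -4, -5, 0, -20, -24, -7]
  [-∞, -∞, -5, 2, 0, -24, -9]
  [-24, -6, -∞, -17, 0, 0, -6]
  [-∞, -∞, -∞, 3, -∞, -∞, 0]
D(4):
  [0, 9, -7, -2, -7, -26, 6]
  [-18, 0, -16, -11, -16, -35, -3]
  [-∞, -∞, 0, -∞, -∞, -19, -4]
  [-13, -4, -5, 0, -20, -24, -7]
  [-11, -2, -3, 2, 0, -22, -5]
  [-24, -6, -22, -17, 0, 0, -6]
  [-10, -1, -2, 3, -17, -21, 0]
D(5):
  [0, 9, -7, -2, -7, -26, 6]
  [-18, 0, -16, -11, -16, -35, -3]
  [-∞, -∞, 0, -∞, -∞, -19, -4]
  [-13, -4, -5, 0, -20, -24, -7]
  [-11, -2, -3, 2, 0, -22, -5]
  [-11, -2, -3, 2, 0, 0, -5]
  [-10, -1, -2, 3, -17, -21, 0]
D(6):
  [0, 9, -7, -2, -7, -26, 6]
  [-18, 0, -16, -11, -16, -35, -3]
  [-30, -21, 0, -17, -19, -19, -4]
  [-13, -4, -5, 0, -20, -24, -7]
  [-11, -2, -3, 2, 0, -22, -5]
  [-11, -2, -3, 2, 0, 0, -5]
  [-10, -1, -2, 3, -17, -21, 0]
D(7):
  [0, 9, 4, 9, -7, -15, 6]
  [-13, 0, -5, 0, -16, -24, -3]
  [-14, -5, 0, -1, -19, -19, -4]
  [-13, -4, -5, 0, -20, -24, -7]
  [-11, -2, -3, 2, 0, -22, -5]
  [-11, -2, -3, 2, 0, 0, -5]
  [-10, -1, -2, 3, -17, -21, 0]
Answer: C*[4][2] = -4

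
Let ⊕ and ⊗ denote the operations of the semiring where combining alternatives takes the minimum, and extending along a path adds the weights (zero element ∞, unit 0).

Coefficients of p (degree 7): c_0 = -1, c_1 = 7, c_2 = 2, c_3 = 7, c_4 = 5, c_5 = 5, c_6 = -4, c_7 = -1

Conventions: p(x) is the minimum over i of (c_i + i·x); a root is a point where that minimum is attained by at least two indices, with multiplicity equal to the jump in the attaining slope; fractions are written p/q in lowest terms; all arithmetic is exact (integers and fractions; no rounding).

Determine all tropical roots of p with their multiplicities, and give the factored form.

hull edge (i=0, c=-1) to (i=6, c=-4): slope -1/2, span 6
hull edge (i=6, c=-4) to (i=7, c=-1): slope 3, span 1
Factored form: p(x) = -1 ⊗ (x ⊕ (-3)) ⊗ (x ⊕ 1/2) ⊗ (x ⊕ 1/2) ⊗ (x ⊕ 1/2) ⊗ (x ⊕ 1/2) ⊗ (x ⊕ 1/2) ⊗ (x ⊕ 1/2)
Answer: roots = -3 (mult 1), 1/2 (mult 6)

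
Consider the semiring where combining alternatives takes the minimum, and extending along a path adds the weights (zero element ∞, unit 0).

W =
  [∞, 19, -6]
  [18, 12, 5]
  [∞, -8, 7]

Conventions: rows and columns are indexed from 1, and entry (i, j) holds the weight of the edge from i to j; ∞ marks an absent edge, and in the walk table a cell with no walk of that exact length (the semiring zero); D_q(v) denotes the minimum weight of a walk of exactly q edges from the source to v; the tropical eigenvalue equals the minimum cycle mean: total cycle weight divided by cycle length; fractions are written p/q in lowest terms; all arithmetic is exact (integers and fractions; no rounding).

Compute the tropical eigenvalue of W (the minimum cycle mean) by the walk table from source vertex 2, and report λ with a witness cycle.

q=0: [∞, 0, ∞]
q=1: [18, 12, 5]
q=2: [30, -3, 12]
q=3: [15, 4, 2]
Optimal cycle mean attained by: cycle 2->3->2, total 5 + (-8), length 2.
Answer: λ = -3/2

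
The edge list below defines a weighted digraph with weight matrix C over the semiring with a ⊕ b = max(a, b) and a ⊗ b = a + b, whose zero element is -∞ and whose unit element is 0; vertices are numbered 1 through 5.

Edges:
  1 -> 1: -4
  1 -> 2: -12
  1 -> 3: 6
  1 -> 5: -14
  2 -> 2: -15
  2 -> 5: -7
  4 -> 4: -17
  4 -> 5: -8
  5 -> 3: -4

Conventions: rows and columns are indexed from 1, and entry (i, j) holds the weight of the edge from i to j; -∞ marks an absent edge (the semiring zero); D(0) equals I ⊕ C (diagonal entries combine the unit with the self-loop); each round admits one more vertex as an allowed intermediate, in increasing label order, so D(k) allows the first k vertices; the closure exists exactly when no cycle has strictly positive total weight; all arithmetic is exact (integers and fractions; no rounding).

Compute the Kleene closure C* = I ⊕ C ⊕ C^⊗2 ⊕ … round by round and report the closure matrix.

D(0):
  [0, -12, 6, -∞, -14]
  [-∞, 0, -∞, -∞, -7]
  [-∞, -∞, 0, -∞, -∞]
  [-∞, -∞, -∞, 0, -8]
  [-∞, -∞, -4, -∞, 0]
D(1):
  [0, -12, 6, -∞, -14]
  [-∞, 0, -∞, -∞, -7]
  [-∞, -∞, 0, -∞, -∞]
  [-∞, -∞, -∞, 0, -8]
  [-∞, -∞, -4, -∞, 0]
D(2):
  [0, -12, 6, -∞, -14]
  [-∞, 0, -∞, -∞, -7]
  [-∞, -∞, 0, -∞, -∞]
  [-∞, -∞, -∞, 0, -8]
  [-∞, -∞, -4, -∞, 0]
D(3):
  [0, -12, 6, -∞, -14]
  [-∞, 0, -∞, -∞, -7]
  [-∞, -∞, 0, -∞, -∞]
  [-∞, -∞, -∞, 0, -8]
  [-∞, -∞, -4, -∞, 0]
D(4):
  [0, -12, 6, -∞, -14]
  [-∞, 0, -∞, -∞, -7]
  [-∞, -∞, 0, -∞, -∞]
  [-∞, -∞, -∞, 0, -8]
  [-∞, -∞, -4, -∞, 0]
D(5):
  [0, -12, 6, -∞, -14]
  [-∞, 0, -11, -∞, -7]
  [-∞, -∞, 0, -∞, -∞]
  [-∞, -∞, -12, 0, -8]
  [-∞, -∞, -4, -∞, 0]
Answer: C* = [[0, -12, 6, -∞, -14], [-∞, 0, -11, -∞, -7], [-∞, -∞, 0, -∞, -∞], [-∞, -∞, -12, 0, -8], [-∞, -∞, -4, -∞, 0]]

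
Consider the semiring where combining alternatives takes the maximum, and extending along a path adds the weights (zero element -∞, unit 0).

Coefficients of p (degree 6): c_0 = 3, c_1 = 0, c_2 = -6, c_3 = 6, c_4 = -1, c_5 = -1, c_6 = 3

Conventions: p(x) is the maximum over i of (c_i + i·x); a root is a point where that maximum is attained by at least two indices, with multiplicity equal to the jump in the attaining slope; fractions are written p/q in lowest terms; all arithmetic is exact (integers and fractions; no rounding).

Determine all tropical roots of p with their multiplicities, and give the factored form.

hull edge (i=0, c=3) to (i=3, c=6): slope 1, span 3
hull edge (i=3, c=6) to (i=6, c=3): slope -1, span 3
Factored form: p(x) = 3 ⊗ (x ⊕ (-1)) ⊗ (x ⊕ (-1)) ⊗ (x ⊕ (-1)) ⊗ (x ⊕ 1) ⊗ (x ⊕ 1) ⊗ (x ⊕ 1)
Answer: roots = -1 (mult 3), 1 (mult 3)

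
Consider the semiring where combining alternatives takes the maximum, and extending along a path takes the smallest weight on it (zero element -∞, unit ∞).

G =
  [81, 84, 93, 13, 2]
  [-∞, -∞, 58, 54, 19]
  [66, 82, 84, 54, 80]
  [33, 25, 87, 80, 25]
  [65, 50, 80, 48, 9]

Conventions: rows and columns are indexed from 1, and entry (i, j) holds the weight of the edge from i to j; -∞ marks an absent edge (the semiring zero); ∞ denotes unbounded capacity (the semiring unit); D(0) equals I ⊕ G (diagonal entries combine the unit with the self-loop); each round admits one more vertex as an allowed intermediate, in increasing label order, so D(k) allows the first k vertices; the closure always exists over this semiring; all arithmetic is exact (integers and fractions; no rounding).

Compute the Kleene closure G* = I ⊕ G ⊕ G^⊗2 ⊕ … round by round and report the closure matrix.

D(0):
  [∞, 84, 93, 13, 2]
  [-∞, ∞, 58, 54, 19]
  [66, 82, ∞, 54, 80]
  [33, 25, 87, ∞, 25]
  [65, 50, 80, 48, ∞]
D(1):
  [∞, 84, 93, 13, 2]
  [-∞, ∞, 58, 54, 19]
  [66, 82, ∞, 54, 80]
  [33, 33, 87, ∞, 25]
  [65, 65, 80, 48, ∞]
D(2):
  [∞, 84, 93, 54, 19]
  [-∞, ∞, 58, 54, 19]
  [66, 82, ∞, 54, 80]
  [33, 33, 87, ∞, 25]
  [65, 65, 80, 54, ∞]
D(3):
  [∞, 84, 93, 54, 80]
  [58, ∞, 58, 54, 58]
  [66, 82, ∞, 54, 80]
  [66, 82, 87, ∞, 80]
  [66, 80, 80, 54, ∞]
D(4):
  [∞, 84, 93, 54, 80]
  [58, ∞, 58, 54, 58]
  [66, 82, ∞, 54, 80]
  [66, 82, 87, ∞, 80]
  [66, 80, 80, 54, ∞]
D(5):
  [∞, 84, 93, 54, 80]
  [58, ∞, 58, 54, 58]
  [66, 82, ∞, 54, 80]
  [66, 82, 87, ∞, 80]
  [66, 80, 80, 54, ∞]
Answer: G* = [[∞, 84, 93, 54, 80], [58, ∞, 58, 54, 58], [66, 82, ∞, 54, 80], [66, 82, 87, ∞, 80], [66, 80, 80, 54, ∞]]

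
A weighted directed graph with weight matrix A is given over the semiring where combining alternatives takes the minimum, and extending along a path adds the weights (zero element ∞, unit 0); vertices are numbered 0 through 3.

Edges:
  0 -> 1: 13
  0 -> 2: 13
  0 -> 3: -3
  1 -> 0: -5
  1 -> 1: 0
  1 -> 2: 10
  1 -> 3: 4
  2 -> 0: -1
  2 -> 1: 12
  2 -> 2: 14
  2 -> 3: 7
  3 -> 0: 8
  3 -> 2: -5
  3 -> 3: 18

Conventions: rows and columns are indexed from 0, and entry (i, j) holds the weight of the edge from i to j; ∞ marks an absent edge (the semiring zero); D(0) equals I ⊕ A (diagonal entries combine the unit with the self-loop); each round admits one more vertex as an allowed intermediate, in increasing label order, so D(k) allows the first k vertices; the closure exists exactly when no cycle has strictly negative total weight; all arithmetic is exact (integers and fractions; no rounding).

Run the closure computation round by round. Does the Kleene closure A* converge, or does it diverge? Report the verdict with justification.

D(0):
  [0, 13, 13, -3]
  [-5, 0, 10, 4]
  [-1, 12, 0, 7]
  [8, ∞, -5, 0]
D(1):
  [0, 13, 13, -3]
  [-5, 0, 8, -8]
  [-1, 12, 0, -4]
  [8, 21, -5, 0]
D(2):
  [0, 13, 13, -3]
  [-5, 0, 8, -8]
  [-1, 12, 0, -4]
  [8, 21, -5, 0]
Detection: at round 3, diagonal entry (3, 3) turns strictly negative.
Key observation: the cycle 3->2->0->3 has total weight (-5) + (-1) + (-3), which is strictly negative.
Answer: DIVERGES — negative cycle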